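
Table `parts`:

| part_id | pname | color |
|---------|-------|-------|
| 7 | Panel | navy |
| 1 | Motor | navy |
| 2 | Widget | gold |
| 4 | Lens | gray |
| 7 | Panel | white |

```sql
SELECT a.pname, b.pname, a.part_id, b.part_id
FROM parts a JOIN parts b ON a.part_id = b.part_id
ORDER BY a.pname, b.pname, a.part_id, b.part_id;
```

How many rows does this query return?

INNER JOIN keeps only pairs where the ON condition holds.
Matching on a.part_id = b.part_id.
- a (part_id=7) pairs with 2 row(s) of b.
- a (part_id=1) pairs with 1 row(s) of b.
- a (part_id=2) pairs with 1 row(s) of b.
- a (part_id=4) pairs with 1 row(s) of b.
- a (part_id=7) pairs with 2 row(s) of b.
Total: 7 rows.

7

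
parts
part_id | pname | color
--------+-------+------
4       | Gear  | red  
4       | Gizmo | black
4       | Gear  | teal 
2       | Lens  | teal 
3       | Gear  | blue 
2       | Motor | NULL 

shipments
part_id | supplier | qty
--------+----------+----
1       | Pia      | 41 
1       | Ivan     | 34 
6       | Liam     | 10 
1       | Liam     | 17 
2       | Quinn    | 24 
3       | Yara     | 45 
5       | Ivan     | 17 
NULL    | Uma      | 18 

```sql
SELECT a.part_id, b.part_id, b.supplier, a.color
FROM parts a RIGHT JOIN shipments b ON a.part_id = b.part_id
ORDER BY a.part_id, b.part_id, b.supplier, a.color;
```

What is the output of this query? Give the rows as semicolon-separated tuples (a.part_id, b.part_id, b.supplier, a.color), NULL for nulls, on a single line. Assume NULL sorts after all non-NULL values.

(2, 2, Quinn, teal); (2, 2, Quinn, NULL); (3, 3, Yara, blue); (NULL, 1, Ivan, NULL); (NULL, 1, Liam, NULL); (NULL, 1, Pia, NULL); (NULL, 5, Ivan, NULL); (NULL, 6, Liam, NULL); (NULL, NULL, Uma, NULL)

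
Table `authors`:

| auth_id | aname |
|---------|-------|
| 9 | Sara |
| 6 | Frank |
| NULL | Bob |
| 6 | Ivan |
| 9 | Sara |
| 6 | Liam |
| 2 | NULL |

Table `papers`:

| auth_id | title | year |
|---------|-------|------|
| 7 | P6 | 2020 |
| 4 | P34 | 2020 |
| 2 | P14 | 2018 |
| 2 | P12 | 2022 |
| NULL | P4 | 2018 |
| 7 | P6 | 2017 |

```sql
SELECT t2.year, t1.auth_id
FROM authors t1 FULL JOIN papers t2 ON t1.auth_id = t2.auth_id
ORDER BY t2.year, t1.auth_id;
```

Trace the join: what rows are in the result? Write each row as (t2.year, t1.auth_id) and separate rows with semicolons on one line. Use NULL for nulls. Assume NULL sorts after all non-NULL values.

(2017, NULL); (2018, 2); (2018, NULL); (2020, NULL); (2020, NULL); (2022, 2); (NULL, 6); (NULL, 6); (NULL, 6); (NULL, 9); (NULL, 9); (NULL, NULL)

FULL OUTER JOIN keeps every row from both sides; unmatched rows get NULL for the other side's columns.
Matching on t1.auth_id = t2.auth_id. A NULL in a compared column never satisfies the condition.
Matched pairs: 2; unmatched t1 rows kept: 6; unmatched t2 rows kept: 4.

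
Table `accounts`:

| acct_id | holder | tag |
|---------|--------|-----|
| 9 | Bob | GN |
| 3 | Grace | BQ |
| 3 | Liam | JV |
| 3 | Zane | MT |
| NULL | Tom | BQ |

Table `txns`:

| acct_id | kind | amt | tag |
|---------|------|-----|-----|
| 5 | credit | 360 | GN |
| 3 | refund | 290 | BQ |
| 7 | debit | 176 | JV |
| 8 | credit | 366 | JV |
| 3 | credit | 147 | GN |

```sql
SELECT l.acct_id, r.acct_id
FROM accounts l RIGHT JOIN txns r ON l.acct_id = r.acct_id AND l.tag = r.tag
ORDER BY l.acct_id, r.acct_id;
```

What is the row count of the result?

5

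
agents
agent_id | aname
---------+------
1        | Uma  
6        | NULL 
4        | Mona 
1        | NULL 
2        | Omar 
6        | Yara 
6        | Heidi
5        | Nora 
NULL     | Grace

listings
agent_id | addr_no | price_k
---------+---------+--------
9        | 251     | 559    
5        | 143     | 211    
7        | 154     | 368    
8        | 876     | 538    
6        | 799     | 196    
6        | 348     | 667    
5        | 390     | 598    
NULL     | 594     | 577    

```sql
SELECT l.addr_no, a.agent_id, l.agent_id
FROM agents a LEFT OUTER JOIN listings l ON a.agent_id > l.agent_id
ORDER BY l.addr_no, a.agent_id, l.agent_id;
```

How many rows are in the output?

12

LEFT JOIN keeps every row from `agents`; unmatched rows get NULL for `listings`'s columns.
Matching on a.agent_id > l.agent_id. A NULL in a compared column never satisfies the condition.
Matched pairs: 6; unmatched a rows kept: 6.
Total: 6 matched + 6 padded = 12 rows.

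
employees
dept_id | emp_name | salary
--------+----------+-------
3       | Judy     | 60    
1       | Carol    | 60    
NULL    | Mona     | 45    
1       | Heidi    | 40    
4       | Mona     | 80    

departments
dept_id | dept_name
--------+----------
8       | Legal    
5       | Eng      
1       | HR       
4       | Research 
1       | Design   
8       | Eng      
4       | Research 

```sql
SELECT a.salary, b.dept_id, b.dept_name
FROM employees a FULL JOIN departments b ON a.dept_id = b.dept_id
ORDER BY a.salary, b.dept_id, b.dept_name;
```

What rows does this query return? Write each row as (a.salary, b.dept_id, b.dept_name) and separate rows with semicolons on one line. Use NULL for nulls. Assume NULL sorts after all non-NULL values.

(40, 1, Design); (40, 1, HR); (45, NULL, NULL); (60, 1, Design); (60, 1, HR); (60, NULL, NULL); (80, 4, Research); (80, 4, Research); (NULL, 5, Eng); (NULL, 8, Eng); (NULL, 8, Legal)

FULL OUTER JOIN keeps every row from both sides; unmatched rows get NULL for the other side's columns.
Matching on a.dept_id = b.dept_id. A NULL in a compared column never satisfies the condition.
- dept_id=3: no b row matches, row kept with b columns NULL.
- dept_id=1: 2 matching b row(s), so 2 row(s) emitted.
- dept_id=NULL: no b row matches, row kept with b columns NULL.
- dept_id=1: 2 matching b row(s), so 2 row(s) emitted.
- dept_id=4: 2 matching b row(s), so 2 row(s) emitted.
- plus 3 unmatched b row(s), each kept with NULL a columns.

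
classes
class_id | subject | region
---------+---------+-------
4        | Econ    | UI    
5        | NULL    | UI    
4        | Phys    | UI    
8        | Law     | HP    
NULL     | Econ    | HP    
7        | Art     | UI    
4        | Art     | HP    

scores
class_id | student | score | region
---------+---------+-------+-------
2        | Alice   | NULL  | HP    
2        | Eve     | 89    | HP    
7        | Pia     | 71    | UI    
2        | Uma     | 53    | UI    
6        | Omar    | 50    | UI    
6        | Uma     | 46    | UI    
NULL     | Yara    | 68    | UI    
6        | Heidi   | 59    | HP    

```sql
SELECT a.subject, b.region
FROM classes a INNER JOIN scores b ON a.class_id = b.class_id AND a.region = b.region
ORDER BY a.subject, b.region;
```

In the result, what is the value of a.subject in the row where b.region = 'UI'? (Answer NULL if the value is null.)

Art

INNER JOIN keeps only pairs where the ON condition holds.
Matching on a.class_id = b.class_id AND a.region = b.region. A NULL in a compared column never satisfies the condition.
- a[0] class_id=4, region=UI → no match; dropped.
- a[1] class_id=5, region=UI → no match; dropped.
- a[2] class_id=4, region=UI → no match; dropped.
- a[3] class_id=8, region=HP → no match; dropped.
- a[4] class_id=NULL, region=HP → no match; dropped.
- a[5] class_id=7, region=UI → 1 match(es) in b → 1 row(s).
- a[6] class_id=4, region=HP → no match; dropped.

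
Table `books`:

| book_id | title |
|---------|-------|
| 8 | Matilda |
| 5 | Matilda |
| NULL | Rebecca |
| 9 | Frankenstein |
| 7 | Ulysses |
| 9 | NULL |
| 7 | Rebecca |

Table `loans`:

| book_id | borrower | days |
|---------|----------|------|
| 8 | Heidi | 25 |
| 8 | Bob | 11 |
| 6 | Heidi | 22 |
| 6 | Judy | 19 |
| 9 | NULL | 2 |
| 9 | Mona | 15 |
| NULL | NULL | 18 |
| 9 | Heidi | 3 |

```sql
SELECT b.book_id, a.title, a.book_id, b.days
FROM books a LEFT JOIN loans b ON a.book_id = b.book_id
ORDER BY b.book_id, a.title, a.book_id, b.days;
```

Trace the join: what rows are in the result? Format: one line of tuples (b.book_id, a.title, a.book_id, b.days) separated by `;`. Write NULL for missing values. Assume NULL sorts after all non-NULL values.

LEFT JOIN keeps every row from `books`; unmatched rows get NULL for `loans`'s columns.
Matching on a.book_id = b.book_id. A NULL in a compared column never satisfies the condition.
Matched pairs: 8; unmatched a rows kept: 4.

(8, Matilda, 8, 11); (8, Matilda, 8, 25); (9, Frankenstein, 9, 2); (9, Frankenstein, 9, 3); (9, Frankenstein, 9, 15); (9, NULL, 9, 2); (9, NULL, 9, 3); (9, NULL, 9, 15); (NULL, Matilda, 5, NULL); (NULL, Rebecca, 7, NULL); (NULL, Rebecca, NULL, NULL); (NULL, Ulysses, 7, NULL)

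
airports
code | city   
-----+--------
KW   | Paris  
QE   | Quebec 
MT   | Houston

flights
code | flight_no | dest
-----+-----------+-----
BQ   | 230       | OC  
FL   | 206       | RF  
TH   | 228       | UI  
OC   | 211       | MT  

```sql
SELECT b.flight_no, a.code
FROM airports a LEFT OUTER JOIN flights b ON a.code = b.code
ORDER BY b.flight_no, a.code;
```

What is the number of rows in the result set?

3

LEFT JOIN keeps every row from `airports`; unmatched rows get NULL for `flights`'s columns.
Matching on a.code = b.code.
- a (code=KW) has no partner → padded with NULL.
- a (code=QE) has no partner → padded with NULL.
- a (code=MT) has no partner → padded with NULL.
Total: 0 matched + 3 padded = 3 rows.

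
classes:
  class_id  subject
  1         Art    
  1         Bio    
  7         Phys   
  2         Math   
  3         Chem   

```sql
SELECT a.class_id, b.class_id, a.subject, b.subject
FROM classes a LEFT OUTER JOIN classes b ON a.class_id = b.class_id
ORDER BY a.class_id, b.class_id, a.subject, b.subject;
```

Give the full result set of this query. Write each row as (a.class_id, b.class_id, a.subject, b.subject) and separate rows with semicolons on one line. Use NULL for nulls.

LEFT JOIN keeps every row from `classes a`; unmatched rows get NULL for `classes b`'s columns.
Matching on a.class_id = b.class_id.
Matched pairs: 7; unmatched a rows kept: 0.

(1, 1, Art, Art); (1, 1, Art, Bio); (1, 1, Bio, Art); (1, 1, Bio, Bio); (2, 2, Math, Math); (3, 3, Chem, Chem); (7, 7, Phys, Phys)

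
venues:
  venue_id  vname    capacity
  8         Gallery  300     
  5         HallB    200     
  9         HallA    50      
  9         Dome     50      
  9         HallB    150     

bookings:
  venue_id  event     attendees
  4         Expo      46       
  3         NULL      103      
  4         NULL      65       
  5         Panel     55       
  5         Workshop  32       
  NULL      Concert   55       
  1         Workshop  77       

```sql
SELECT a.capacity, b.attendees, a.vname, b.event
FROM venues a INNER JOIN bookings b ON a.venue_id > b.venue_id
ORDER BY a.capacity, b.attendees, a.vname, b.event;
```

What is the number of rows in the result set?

INNER JOIN keeps only pairs where the ON condition holds.
Matching on a.venue_id > b.venue_id. A NULL in a compared column never satisfies the condition.
Matched pairs: 28.
Total: 28 rows.

28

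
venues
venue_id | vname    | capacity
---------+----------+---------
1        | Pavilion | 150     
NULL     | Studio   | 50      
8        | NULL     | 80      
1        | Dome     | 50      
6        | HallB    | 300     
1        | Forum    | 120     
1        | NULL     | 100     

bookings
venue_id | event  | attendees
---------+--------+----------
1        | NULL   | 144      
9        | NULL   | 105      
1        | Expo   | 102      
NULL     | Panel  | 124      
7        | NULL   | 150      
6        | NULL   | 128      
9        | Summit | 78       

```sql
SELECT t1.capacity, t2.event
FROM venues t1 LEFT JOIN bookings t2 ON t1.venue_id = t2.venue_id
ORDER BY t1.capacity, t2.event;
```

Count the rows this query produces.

LEFT JOIN keeps every row from `venues`; unmatched rows get NULL for `bookings`'s columns.
Matching on t1.venue_id = t2.venue_id. A NULL in a compared column never satisfies the condition.
Matched pairs: 9; unmatched t1 rows kept: 2.
Total: 9 matched + 2 padded = 11 rows.

11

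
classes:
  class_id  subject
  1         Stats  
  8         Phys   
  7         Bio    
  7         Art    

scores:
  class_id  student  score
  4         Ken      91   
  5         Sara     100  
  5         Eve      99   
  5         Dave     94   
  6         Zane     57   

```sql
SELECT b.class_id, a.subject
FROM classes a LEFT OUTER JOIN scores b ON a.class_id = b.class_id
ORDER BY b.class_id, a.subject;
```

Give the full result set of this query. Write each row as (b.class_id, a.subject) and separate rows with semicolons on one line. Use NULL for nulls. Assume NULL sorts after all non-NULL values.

(NULL, Art); (NULL, Bio); (NULL, Phys); (NULL, Stats)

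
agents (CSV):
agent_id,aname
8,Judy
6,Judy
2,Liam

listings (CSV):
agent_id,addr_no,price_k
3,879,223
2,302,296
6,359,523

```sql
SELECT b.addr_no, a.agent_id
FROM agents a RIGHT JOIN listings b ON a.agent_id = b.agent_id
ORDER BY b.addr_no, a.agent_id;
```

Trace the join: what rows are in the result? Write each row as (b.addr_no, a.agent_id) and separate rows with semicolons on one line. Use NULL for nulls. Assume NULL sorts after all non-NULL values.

RIGHT JOIN keeps every row from `listings`; unmatched rows get NULL for `agents`'s columns.
Matching on a.agent_id = b.agent_id.
Matched pairs: 2; unmatched b rows kept: 1.

(302, 2); (359, 6); (879, NULL)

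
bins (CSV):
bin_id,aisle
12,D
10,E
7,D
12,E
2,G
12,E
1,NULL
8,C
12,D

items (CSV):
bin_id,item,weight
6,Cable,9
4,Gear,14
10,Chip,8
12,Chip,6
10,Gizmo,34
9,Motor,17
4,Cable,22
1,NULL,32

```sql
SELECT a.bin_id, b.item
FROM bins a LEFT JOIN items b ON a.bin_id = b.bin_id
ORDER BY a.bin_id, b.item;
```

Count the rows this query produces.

10

LEFT JOIN keeps every row from `bins`; unmatched rows get NULL for `items`'s columns.
Matching on a.bin_id = b.bin_id.
Matched pairs: 7; unmatched a rows kept: 3.
Total: 7 matched + 3 padded = 10 rows.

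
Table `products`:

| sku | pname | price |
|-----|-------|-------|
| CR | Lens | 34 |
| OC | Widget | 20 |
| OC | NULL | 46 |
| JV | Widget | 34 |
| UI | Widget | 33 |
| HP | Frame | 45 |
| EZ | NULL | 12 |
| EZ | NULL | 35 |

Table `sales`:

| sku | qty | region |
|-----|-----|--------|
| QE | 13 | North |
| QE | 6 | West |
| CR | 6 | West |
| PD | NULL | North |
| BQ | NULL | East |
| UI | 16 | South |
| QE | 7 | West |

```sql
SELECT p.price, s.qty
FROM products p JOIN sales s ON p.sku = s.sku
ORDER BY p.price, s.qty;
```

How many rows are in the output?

INNER JOIN keeps only pairs where the ON condition holds.
Matching on p.sku = s.sku.
- p (sku=CR) pairs with 1 row(s) of s.
- p (sku=OC) has no partner → excluded.
- p (sku=OC) has no partner → excluded.
- p (sku=JV) has no partner → excluded.
- p (sku=UI) pairs with 1 row(s) of s.
- p (sku=HP) has no partner → excluded.
- p (sku=EZ) has no partner → excluded.
- p (sku=EZ) has no partner → excluded.
Total: 2 rows.

2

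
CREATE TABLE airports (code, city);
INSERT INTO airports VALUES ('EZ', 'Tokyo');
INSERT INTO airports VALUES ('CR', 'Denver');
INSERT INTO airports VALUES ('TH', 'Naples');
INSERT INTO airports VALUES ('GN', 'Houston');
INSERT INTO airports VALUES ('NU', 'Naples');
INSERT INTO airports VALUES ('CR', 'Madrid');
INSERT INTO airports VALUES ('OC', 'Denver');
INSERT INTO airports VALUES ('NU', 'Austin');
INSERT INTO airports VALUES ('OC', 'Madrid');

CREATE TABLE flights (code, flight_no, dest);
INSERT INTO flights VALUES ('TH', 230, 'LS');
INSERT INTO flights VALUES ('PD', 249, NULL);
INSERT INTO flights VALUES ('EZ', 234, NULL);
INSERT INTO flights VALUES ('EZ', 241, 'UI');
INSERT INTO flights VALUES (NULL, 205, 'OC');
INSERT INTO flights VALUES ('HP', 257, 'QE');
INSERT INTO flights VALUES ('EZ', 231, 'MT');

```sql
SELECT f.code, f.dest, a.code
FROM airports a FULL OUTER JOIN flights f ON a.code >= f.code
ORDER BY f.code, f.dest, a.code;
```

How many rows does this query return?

31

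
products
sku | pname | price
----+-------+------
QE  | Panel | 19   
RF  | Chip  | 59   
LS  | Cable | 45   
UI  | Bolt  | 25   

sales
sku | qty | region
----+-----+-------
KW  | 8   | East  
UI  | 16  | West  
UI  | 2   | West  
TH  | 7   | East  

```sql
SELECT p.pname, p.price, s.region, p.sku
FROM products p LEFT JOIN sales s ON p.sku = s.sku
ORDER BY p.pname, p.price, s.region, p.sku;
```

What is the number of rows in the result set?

5

LEFT JOIN keeps every row from `products`; unmatched rows get NULL for `sales`'s columns.
Matching on p.sku = s.sku.
- p row (sku=QE): no match → kept, s columns NULL.
- p row (sku=RF): no match → kept, s columns NULL.
- p row (sku=LS): no match → kept, s columns NULL.
- p row (sku=UI): matches 2 s row(s) → 2 output row(s).
Total: 2 matched + 3 padded = 5 rows.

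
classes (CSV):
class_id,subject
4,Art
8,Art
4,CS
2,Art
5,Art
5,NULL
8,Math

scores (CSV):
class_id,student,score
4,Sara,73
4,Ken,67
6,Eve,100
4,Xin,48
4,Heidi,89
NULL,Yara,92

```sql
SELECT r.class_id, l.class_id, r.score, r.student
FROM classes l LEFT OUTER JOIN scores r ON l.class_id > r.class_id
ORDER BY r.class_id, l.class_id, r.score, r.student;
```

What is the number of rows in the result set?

LEFT JOIN keeps every row from `classes`; unmatched rows get NULL for `scores`'s columns.
Matching on l.class_id > r.class_id. A NULL in a compared column never satisfies the condition.
- l[0] class_id=4 → no match; kept with NULLs on the r side.
- l[1] class_id=8 → 5 match(es) in r → 5 row(s).
- l[2] class_id=4 → no match; kept with NULLs on the r side.
- l[3] class_id=2 → no match; kept with NULLs on the r side.
- l[4] class_id=5 → 4 match(es) in r → 4 row(s).
- l[5] class_id=5 → 4 match(es) in r → 4 row(s).
- l[6] class_id=8 → 5 match(es) in r → 5 row(s).
Total: 18 matched + 3 padded = 21 rows.

21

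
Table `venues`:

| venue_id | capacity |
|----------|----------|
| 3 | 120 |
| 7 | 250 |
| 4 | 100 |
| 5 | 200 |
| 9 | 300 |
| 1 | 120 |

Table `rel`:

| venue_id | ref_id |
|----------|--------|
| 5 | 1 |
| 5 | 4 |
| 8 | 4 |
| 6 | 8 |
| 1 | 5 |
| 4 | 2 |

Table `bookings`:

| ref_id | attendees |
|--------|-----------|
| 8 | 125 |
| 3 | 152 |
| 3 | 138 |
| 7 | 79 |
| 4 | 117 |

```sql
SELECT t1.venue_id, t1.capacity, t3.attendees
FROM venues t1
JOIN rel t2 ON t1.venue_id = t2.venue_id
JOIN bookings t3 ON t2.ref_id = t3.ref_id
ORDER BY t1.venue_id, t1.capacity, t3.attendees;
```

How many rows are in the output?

Evaluate left to right. First `venues t1 INNER JOIN rel t2` on venue_id: 4 row(s).
Then INNER JOIN `bookings t3` on ref_id: keep only rows whose t2.ref_id appears in t3.
Result: 1 row(s).

1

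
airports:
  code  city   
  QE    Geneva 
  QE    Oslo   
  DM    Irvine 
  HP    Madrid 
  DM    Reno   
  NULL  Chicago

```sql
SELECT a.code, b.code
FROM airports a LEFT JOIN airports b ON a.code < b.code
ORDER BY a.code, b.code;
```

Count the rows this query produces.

11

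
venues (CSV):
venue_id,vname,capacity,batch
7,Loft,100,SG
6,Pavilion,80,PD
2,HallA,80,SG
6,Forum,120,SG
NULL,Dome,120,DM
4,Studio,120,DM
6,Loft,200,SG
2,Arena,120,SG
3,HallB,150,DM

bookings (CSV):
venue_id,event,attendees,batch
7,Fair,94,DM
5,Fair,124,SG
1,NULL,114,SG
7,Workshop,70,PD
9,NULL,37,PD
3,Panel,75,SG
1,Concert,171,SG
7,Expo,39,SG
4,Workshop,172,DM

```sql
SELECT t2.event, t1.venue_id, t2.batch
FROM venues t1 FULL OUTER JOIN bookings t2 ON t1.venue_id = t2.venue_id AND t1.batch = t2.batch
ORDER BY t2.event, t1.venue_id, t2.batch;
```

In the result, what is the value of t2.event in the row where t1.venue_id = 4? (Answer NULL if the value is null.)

Workshop

FULL OUTER JOIN keeps every row from both sides; unmatched rows get NULL for the other side's columns.
Matching on t1.venue_id = t2.venue_id AND t1.batch = t2.batch. A NULL in a compared column never satisfies the condition.
- t1 (venue_id=7, batch=SG) pairs with 1 row(s) of t2.
- t1 (venue_id=6, batch=PD) has no partner → padded with NULL.
- t1 (venue_id=2, batch=SG) has no partner → padded with NULL.
- t1 (venue_id=6, batch=SG) has no partner → padded with NULL.
- t1 (venue_id=NULL, batch=DM) has no partner → padded with NULL.
- t1 (venue_id=4, batch=DM) pairs with 1 row(s) of t2.
- t1 (venue_id=6, batch=SG) has no partner → padded with NULL.
- t1 (venue_id=2, batch=SG) has no partner → padded with NULL.
- t1 (venue_id=3, batch=DM) has no partner → padded with NULL.
- 7 t2 row(s) had no t1 match → kept, t1 columns NULL.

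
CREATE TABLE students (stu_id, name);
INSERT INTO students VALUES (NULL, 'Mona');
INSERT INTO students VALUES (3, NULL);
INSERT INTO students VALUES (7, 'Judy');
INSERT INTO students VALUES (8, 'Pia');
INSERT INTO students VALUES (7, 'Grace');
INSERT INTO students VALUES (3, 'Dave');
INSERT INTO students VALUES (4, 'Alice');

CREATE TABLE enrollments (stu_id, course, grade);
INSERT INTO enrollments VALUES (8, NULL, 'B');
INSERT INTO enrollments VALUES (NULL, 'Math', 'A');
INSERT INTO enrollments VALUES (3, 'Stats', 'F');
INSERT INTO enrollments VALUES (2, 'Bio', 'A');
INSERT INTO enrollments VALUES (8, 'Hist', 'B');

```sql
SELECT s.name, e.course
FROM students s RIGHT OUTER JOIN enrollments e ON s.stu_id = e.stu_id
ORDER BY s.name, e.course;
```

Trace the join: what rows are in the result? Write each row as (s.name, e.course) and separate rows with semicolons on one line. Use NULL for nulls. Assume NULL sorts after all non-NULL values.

(Dave, Stats); (Pia, Hist); (Pia, NULL); (NULL, Bio); (NULL, Math); (NULL, Stats)

RIGHT JOIN keeps every row from `enrollments`; unmatched rows get NULL for `students`'s columns.
Matching on s.stu_id = e.stu_id. A NULL in a compared column never satisfies the condition.
- s row (stu_id=NULL): no match.
- s row (stu_id=3): matches 1 e row(s) → 1 output row(s).
- s row (stu_id=7): no match.
- s row (stu_id=8): matches 2 e row(s) → 2 output row(s).
- s row (stu_id=7): no match.
- s row (stu_id=3): matches 1 e row(s) → 1 output row(s).
- s row (stu_id=4): no match.
- 2 row(s) from e found no s partner → padded with NULL.
After projecting and ordering:
s.name | e.course
Dave | Stats
Pia | Hist
Pia | NULL
NULL | Bio
NULL | Math
NULL | Stats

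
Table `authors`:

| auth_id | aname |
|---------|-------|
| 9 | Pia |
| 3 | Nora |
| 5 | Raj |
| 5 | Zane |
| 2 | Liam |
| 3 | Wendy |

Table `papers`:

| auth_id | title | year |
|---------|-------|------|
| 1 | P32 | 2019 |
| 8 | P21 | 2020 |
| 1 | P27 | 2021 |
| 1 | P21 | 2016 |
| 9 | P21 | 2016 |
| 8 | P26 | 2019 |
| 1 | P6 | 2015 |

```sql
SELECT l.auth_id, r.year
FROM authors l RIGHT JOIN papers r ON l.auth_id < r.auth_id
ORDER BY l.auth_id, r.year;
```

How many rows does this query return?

19

RIGHT JOIN keeps every row from `papers`; unmatched rows get NULL for `authors`'s columns.
Matching on l.auth_id < r.auth_id.
Matched pairs: 15; unmatched r rows kept: 4.
Total: 15 matched + 4 padded = 19 rows.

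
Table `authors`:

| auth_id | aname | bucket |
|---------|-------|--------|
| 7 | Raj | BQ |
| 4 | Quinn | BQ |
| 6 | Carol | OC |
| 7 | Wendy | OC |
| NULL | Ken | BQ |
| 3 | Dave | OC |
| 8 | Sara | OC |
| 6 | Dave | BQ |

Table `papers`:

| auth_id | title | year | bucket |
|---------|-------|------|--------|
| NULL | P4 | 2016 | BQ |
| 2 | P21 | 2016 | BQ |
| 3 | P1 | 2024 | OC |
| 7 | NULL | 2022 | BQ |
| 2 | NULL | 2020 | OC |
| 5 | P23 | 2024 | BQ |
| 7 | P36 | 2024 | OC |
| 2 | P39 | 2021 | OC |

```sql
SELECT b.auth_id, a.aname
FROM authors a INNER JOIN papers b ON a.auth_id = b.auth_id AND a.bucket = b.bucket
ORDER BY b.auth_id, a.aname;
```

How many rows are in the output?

3

INNER JOIN keeps only pairs where the ON condition holds.
Matching on a.auth_id = b.auth_id AND a.bucket = b.bucket. A NULL in a compared column never satisfies the condition.
Matched pairs: 3.
Total: 3 rows.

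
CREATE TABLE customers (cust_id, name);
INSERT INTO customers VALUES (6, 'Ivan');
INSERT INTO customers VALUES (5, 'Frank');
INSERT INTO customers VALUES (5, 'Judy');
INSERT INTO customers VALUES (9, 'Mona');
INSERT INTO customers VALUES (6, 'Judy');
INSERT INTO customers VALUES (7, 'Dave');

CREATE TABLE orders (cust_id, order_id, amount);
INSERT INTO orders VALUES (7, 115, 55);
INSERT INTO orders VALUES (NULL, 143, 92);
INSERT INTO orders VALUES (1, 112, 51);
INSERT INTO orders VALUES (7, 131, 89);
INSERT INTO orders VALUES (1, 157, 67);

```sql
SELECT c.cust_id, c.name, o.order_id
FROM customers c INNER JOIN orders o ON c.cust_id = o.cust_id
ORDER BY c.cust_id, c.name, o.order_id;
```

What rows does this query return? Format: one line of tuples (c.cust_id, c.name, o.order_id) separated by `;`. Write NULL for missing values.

(7, Dave, 115); (7, Dave, 131)

INNER JOIN keeps only pairs where the ON condition holds.
Matching on c.cust_id = o.cust_id. A NULL in a compared column never satisfies the condition.
- cust_id=6: no matching o row, dropped.
- cust_id=5: no matching o row, dropped.
- cust_id=5: no matching o row, dropped.
- cust_id=9: no matching o row, dropped.
- cust_id=6: no matching o row, dropped.
- cust_id=7: 2 matching o row(s), so 2 row(s) emitted.
After projecting and ordering:
c.cust_id | c.name | o.order_id
7 | Dave | 115
7 | Dave | 131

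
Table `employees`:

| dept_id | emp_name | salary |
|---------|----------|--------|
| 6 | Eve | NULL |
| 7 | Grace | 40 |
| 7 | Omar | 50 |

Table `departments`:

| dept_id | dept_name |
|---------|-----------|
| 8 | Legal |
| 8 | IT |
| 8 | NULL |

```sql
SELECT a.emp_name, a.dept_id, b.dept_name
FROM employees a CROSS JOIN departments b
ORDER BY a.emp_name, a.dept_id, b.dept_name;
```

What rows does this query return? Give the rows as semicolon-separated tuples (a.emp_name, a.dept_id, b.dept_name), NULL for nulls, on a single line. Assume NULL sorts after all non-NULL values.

(Eve, 6, IT); (Eve, 6, Legal); (Eve, 6, NULL); (Grace, 7, IT); (Grace, 7, Legal); (Grace, 7, NULL); (Omar, 7, IT); (Omar, 7, Legal); (Omar, 7, NULL)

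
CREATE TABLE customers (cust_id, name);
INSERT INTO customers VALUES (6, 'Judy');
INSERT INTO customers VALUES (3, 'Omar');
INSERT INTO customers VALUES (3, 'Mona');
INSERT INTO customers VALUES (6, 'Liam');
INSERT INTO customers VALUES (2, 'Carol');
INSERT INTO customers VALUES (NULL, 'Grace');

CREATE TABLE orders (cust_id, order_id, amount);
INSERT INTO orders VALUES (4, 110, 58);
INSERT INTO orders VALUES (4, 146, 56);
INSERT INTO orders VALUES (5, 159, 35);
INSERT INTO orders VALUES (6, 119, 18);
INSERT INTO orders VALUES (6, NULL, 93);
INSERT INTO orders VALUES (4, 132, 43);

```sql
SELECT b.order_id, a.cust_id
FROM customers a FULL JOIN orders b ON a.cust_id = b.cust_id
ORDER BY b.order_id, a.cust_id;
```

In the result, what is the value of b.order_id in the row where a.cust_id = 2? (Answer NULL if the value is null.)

NULL

FULL OUTER JOIN keeps every row from both sides; unmatched rows get NULL for the other side's columns.
Matching on a.cust_id = b.cust_id. A NULL in a compared column never satisfies the condition.
- a row (cust_id=6): matches 2 b row(s) → 2 output row(s).
- a row (cust_id=3): no match → kept, b columns NULL.
- a row (cust_id=3): no match → kept, b columns NULL.
- a row (cust_id=6): matches 2 b row(s) → 2 output row(s).
- a row (cust_id=2): no match → kept, b columns NULL.
- a row (cust_id=NULL): no match → kept, b columns NULL.
- plus 4 unmatched b row(s), each kept with NULL a columns.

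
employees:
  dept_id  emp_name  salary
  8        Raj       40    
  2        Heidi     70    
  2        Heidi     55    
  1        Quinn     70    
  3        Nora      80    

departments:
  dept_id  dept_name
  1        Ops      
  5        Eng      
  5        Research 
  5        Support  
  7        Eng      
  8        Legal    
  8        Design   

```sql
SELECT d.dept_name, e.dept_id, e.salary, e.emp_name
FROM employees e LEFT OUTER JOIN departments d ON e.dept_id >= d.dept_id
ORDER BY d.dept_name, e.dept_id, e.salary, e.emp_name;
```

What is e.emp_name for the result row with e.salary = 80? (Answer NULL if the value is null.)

Nora

LEFT JOIN keeps every row from `employees`; unmatched rows get NULL for `departments`'s columns.
Matching on e.dept_id >= d.dept_id.
- e[0] dept_id=8 → 7 match(es) in d → 7 row(s).
- e[1] dept_id=2 → 1 match(es) in d → 1 row(s).
- e[2] dept_id=2 → 1 match(es) in d → 1 row(s).
- e[3] dept_id=1 → 1 match(es) in d → 1 row(s).
- e[4] dept_id=3 → 1 match(es) in d → 1 row(s).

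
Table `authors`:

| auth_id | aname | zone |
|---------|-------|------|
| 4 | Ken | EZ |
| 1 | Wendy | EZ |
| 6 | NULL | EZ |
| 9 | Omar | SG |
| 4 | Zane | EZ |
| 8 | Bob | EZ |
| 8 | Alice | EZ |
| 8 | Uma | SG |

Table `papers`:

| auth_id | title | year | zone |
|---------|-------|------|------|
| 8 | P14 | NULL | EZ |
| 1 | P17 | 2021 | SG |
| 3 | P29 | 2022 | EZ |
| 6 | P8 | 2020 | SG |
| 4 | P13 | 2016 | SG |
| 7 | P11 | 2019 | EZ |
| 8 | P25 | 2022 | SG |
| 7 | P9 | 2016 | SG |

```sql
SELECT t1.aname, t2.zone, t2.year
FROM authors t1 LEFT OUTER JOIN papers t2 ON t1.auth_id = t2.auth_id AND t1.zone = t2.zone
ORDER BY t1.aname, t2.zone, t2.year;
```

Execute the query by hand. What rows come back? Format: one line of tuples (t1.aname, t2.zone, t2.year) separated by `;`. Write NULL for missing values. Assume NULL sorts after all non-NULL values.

LEFT JOIN keeps every row from `authors`; unmatched rows get NULL for `papers`'s columns.
Matching on t1.auth_id = t2.auth_id AND t1.zone = t2.zone.
- auth_id=4, zone=EZ: no t2 row matches, row kept with t2 columns NULL.
- auth_id=1, zone=EZ: no t2 row matches, row kept with t2 columns NULL.
- auth_id=6, zone=EZ: no t2 row matches, row kept with t2 columns NULL.
- auth_id=9, zone=SG: no t2 row matches, row kept with t2 columns NULL.
- auth_id=4, zone=EZ: no t2 row matches, row kept with t2 columns NULL.
- auth_id=8, zone=EZ: 1 matching t2 row(s), so 1 row(s) emitted.
- auth_id=8, zone=EZ: 1 matching t2 row(s), so 1 row(s) emitted.
- auth_id=8, zone=SG: 1 matching t2 row(s), so 1 row(s) emitted.
After projecting and ordering:
t1.aname | t2.zone | t2.year
Alice | EZ | NULL
Bob | EZ | NULL
Ken | NULL | NULL
Omar | NULL | NULL
Uma | SG | 2022
Wendy | NULL | NULL
Zane | NULL | NULL
NULL | NULL | NULL

(Alice, EZ, NULL); (Bob, EZ, NULL); (Ken, NULL, NULL); (Omar, NULL, NULL); (Uma, SG, 2022); (Wendy, NULL, NULL); (Zane, NULL, NULL); (NULL, NULL, NULL)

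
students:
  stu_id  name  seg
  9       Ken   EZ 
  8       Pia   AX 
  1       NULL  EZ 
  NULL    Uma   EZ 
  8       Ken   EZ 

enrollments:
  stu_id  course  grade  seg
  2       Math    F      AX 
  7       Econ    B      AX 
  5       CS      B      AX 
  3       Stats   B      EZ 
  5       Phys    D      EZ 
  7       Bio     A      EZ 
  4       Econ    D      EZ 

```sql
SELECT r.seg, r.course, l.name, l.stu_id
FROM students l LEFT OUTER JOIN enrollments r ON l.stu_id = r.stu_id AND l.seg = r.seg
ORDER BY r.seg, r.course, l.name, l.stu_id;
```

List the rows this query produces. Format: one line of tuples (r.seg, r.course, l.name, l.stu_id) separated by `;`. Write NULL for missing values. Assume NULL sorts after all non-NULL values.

LEFT JOIN keeps every row from `students`; unmatched rows get NULL for `enrollments`'s columns.
Matching on l.stu_id = r.stu_id AND l.seg = r.seg. A NULL in a compared column never satisfies the condition.
- stu_id=9, seg=EZ: no r row matches, row kept with r columns NULL.
- stu_id=8, seg=AX: no r row matches, row kept with r columns NULL.
- stu_id=1, seg=EZ: no r row matches, row kept with r columns NULL.
- stu_id=NULL, seg=EZ: no r row matches, row kept with r columns NULL.
- stu_id=8, seg=EZ: no r row matches, row kept with r columns NULL.
After projecting and ordering:
r.seg | r.course | l.name | l.stu_id
NULL | NULL | Ken | 8
NULL | NULL | Ken | 9
NULL | NULL | Pia | 8
NULL | NULL | Uma | NULL
NULL | NULL | NULL | 1

(NULL, NULL, Ken, 8); (NULL, NULL, Ken, 9); (NULL, NULL, Pia, 8); (NULL, NULL, Uma, NULL); (NULL, NULL, NULL, 1)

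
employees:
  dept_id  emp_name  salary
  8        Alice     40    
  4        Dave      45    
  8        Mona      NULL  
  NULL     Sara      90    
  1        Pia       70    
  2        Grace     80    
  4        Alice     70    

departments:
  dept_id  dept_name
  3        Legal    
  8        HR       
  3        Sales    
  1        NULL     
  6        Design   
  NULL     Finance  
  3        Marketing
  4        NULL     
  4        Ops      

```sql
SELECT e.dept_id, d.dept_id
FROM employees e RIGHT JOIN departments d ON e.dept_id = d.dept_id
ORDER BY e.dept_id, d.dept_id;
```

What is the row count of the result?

RIGHT JOIN keeps every row from `departments`; unmatched rows get NULL for `employees`'s columns.
Matching on e.dept_id = d.dept_id. A NULL in a compared column never satisfies the condition.
- e[0] dept_id=8 → 1 match(es) in d → 1 row(s).
- e[1] dept_id=4 → 2 match(es) in d → 2 row(s).
- e[2] dept_id=8 → 1 match(es) in d → 1 row(s).
- e[3] dept_id=NULL → no match.
- e[4] dept_id=1 → 1 match(es) in d → 1 row(s).
- e[5] dept_id=2 → no match.
- e[6] dept_id=4 → 2 match(es) in d → 2 row(s).
- 5 row(s) from d found no e partner → padded with NULL.
Total: 7 matched + 5 padded = 12 rows.

12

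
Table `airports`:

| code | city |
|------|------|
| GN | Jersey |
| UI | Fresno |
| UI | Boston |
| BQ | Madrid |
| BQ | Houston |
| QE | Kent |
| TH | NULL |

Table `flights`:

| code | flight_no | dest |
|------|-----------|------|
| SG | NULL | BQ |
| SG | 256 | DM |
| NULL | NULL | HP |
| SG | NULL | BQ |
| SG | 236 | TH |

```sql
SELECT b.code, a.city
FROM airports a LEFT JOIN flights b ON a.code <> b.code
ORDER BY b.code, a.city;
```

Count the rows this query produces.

28

LEFT JOIN keeps every row from `airports`; unmatched rows get NULL for `flights`'s columns.
Matching on a.code <> b.code. A NULL in a compared column never satisfies the condition.
Matched pairs: 28; unmatched a rows kept: 0.
Total: 28 rows.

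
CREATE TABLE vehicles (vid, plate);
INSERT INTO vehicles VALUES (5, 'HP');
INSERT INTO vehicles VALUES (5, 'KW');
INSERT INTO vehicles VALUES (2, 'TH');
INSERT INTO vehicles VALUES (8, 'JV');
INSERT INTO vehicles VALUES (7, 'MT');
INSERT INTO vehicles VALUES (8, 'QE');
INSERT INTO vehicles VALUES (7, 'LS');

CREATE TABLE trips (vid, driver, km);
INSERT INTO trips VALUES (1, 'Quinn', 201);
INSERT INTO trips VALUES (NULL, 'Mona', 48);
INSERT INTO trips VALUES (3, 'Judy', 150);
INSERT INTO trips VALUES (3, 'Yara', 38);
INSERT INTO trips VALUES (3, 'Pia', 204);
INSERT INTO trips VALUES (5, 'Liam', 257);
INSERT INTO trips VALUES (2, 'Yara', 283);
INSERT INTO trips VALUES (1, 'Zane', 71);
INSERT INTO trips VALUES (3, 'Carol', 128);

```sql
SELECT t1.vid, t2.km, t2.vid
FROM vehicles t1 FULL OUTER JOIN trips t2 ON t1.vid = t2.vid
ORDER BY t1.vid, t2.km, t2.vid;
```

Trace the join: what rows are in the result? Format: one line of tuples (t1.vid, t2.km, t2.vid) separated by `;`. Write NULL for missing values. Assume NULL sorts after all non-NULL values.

FULL OUTER JOIN keeps every row from both sides; unmatched rows get NULL for the other side's columns.
Matching on t1.vid = t2.vid. A NULL in a compared column never satisfies the condition.
Matched pairs: 3; unmatched t1 rows kept: 4; unmatched t2 rows kept: 7.

(2, 283, 2); (5, 257, 5); (5, 257, 5); (7, NULL, NULL); (7, NULL, NULL); (8, NULL, NULL); (8, NULL, NULL); (NULL, 38, 3); (NULL, 48, NULL); (NULL, 71, 1); (NULL, 128, 3); (NULL, 150, 3); (NULL, 201, 1); (NULL, 204, 3)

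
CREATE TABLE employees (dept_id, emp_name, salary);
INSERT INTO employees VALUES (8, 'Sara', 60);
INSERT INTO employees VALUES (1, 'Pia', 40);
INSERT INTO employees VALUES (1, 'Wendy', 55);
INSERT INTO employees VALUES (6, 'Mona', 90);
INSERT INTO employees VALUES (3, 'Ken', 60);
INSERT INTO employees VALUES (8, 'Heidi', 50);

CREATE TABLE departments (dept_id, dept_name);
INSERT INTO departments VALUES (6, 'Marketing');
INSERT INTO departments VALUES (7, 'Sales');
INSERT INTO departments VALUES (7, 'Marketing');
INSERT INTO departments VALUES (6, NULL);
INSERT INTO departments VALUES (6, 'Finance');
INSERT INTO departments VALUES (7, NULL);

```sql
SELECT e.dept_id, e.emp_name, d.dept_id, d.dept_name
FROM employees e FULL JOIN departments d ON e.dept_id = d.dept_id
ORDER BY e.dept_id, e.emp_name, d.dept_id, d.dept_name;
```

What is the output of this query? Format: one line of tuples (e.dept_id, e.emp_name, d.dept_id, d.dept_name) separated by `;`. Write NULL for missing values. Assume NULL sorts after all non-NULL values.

(1, Pia, NULL, NULL); (1, Wendy, NULL, NULL); (3, Ken, NULL, NULL); (6, Mona, 6, Finance); (6, Mona, 6, Marketing); (6, Mona, 6, NULL); (8, Heidi, NULL, NULL); (8, Sara, NULL, NULL); (NULL, NULL, 7, Marketing); (NULL, NULL, 7, Sales); (NULL, NULL, 7, NULL)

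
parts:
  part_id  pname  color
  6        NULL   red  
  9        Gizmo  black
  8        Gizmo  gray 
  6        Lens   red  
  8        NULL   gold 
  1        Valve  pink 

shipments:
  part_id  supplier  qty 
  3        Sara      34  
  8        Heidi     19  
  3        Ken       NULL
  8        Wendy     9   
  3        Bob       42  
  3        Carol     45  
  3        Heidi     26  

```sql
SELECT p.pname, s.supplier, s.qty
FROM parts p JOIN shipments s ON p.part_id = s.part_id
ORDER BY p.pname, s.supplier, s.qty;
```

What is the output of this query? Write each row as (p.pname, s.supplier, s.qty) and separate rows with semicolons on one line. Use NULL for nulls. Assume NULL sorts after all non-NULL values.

(Gizmo, Heidi, 19); (Gizmo, Wendy, 9); (NULL, Heidi, 19); (NULL, Wendy, 9)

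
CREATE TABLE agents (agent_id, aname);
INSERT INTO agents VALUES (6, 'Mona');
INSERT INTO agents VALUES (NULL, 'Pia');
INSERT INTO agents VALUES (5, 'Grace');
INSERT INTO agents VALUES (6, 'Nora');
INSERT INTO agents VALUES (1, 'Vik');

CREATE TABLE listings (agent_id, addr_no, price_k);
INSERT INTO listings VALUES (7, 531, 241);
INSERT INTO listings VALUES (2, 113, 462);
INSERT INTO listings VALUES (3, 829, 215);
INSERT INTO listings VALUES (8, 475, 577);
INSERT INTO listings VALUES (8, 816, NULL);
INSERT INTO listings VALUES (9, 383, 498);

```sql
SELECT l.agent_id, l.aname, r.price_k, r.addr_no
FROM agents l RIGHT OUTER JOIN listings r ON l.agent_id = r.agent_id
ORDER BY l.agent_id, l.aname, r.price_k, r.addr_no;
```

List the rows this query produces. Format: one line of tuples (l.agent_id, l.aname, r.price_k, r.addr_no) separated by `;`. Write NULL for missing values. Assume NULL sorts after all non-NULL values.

RIGHT JOIN keeps every row from `listings`; unmatched rows get NULL for `agents`'s columns.
Matching on l.agent_id = r.agent_id. A NULL in a compared column never satisfies the condition.
- l[0] agent_id=6 → no match.
- l[1] agent_id=NULL → no match.
- l[2] agent_id=5 → no match.
- l[3] agent_id=6 → no match.
- l[4] agent_id=1 → no match.
- 6 r row(s) had no l match → kept, l columns NULL.
After projecting and ordering:
l.agent_id | l.aname | r.price_k | r.addr_no
NULL | NULL | 215 | 829
NULL | NULL | 241 | 531
NULL | NULL | 462 | 113
NULL | NULL | 498 | 383
NULL | NULL | 577 | 475
NULL | NULL | NULL | 816

(NULL, NULL, 215, 829); (NULL, NULL, 241, 531); (NULL, NULL, 462, 113); (NULL, NULL, 498, 383); (NULL, NULL, 577, 475); (NULL, NULL, NULL, 816)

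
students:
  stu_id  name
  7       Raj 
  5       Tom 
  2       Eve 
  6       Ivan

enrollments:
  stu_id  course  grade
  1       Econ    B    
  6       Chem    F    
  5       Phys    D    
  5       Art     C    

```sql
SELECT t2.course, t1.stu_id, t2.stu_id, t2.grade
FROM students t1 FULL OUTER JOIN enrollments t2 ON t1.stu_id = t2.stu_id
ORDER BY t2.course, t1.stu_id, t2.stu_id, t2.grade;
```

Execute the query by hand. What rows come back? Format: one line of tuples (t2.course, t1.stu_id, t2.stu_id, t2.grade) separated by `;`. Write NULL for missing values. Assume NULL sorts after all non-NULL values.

(Art, 5, 5, C); (Chem, 6, 6, F); (Econ, NULL, 1, B); (Phys, 5, 5, D); (NULL, 2, NULL, NULL); (NULL, 7, NULL, NULL)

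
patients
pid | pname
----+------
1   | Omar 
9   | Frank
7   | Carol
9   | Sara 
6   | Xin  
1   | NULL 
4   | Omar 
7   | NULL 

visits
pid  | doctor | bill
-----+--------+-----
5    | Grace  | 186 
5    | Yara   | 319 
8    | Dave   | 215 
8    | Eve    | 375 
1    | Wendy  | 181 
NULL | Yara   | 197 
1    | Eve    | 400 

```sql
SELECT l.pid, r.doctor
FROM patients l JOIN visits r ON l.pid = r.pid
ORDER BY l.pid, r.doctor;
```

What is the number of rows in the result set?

4

INNER JOIN keeps only pairs where the ON condition holds.
Matching on l.pid = r.pid. A NULL in a compared column never satisfies the condition.
- pid=1: 2 matching r row(s), so 2 row(s) emitted.
- pid=9: no matching r row, dropped.
- pid=7: no matching r row, dropped.
- pid=9: no matching r row, dropped.
- pid=6: no matching r row, dropped.
- pid=1: 2 matching r row(s), so 2 row(s) emitted.
- pid=4: no matching r row, dropped.
- pid=7: no matching r row, dropped.
Total: 4 rows.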